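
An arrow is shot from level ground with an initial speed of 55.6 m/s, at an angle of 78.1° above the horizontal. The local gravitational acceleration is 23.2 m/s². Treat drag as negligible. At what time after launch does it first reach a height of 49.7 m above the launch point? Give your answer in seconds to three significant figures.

Components: vₓ = 55.60 cos 78.1° = 11.46 m/s, v_y0 = 55.60 sin 78.1° = 54.41 m/s.
Require v_y0 t − ½ g t² = 49.7, i.e. 11.60 t² − 54.41 t + 49.7 = 0.
t = [54.41 ± √(54.41² − 2·23.2·49.7)] / 23.2 = (54.41 ± 25.57) / 23.2, so t = 1.243 s or t = 3.447 s.
The first (ascending) time is 1.243 s.

1.24 s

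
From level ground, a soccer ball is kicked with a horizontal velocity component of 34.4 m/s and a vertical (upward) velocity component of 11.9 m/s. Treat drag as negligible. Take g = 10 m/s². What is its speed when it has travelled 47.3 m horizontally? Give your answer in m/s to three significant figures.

34.4 m/s

At x = 47.3 m, t = x/vₓ = 47.3/34.40 = 1.375 s.
Vertical velocity there: v_y = v_y0 − g t = 11.90 − 10.0 × 1.375 = −1.850 m/s.
Speed: √(vₓ² + v_y²) = √(34.40² + 1.850²) = 34.45 m/s.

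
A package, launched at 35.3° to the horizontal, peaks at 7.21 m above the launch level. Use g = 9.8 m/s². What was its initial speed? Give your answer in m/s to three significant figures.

20.6 m/s

At the peak v_y = 0, so v_y0 = √(2gH) = √(2 × 9.80 × 7.21) = 11.89 m/s.
v_y0 = v₀ sin θ ⇒ v₀ = 11.89 / sin 35.3° = 20.57 m/s.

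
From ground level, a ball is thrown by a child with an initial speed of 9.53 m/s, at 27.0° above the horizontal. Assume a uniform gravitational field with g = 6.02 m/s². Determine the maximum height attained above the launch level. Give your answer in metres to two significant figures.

vₓ = 9.530 cos 27.0° = 8.491 m/s; v_y0 = 9.530 sin 27.0° = 4.327 m/s.
Peak height H = v_y0² / (2g) = 18.719 / 12.04 = 1.555 m.

1.6 m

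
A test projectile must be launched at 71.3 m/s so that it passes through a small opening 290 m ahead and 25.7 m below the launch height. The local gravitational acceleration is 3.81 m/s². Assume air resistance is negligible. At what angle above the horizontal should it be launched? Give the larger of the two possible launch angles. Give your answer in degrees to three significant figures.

83.8°

Trajectory: y = x tanθ − g x² (1 + tan²θ)/(2v₀²). With x = 290, y = −25.7, v₀ = 71.3, g = 3.81:
31.51 tan²θ − 290 tanθ + (5.815) = 0.
tanθ = [290 ± √(290² − 4 × 31.51 × (5.815))] / (2 × 31.51) = (290 ± 288.7) / 63.03, giving tanθ = 0.02009 or 9.182.
θ = 1.151° or 83.78°; the larger is 83.78°.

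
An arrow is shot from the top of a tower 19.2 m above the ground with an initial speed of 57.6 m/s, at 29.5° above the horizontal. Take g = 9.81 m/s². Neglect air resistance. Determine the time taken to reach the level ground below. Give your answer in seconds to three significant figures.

6.39 s

Horizontal component vₓ = 57.60 cos 29.5° = 50.13 m/s; vertical v_y0 = 57.60 sin 29.5° = 28.36 m/s.
The projectile lands when y = 19.2 + (28.36) t − ½·9.81·t² = 0. Positive root: t = (28.36 + √(28.36² + 2·9.81·19.2)) / 9.81 = (28.36 + 34.37) / 9.81 = 6.395 s.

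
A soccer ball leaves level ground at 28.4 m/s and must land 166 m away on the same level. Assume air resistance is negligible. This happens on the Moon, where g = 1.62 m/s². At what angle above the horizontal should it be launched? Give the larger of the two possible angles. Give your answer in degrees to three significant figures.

R = v₀² sin 2θ / g gives sin 2θ = gR/v₀² = 1.62·166/28.4² = 0.3334.
2θ = 19.48° or 180° − 19.48° = 160.5°, so θ = 9.738° or 80.26°.
The larger angle is 80.26°.

80.3°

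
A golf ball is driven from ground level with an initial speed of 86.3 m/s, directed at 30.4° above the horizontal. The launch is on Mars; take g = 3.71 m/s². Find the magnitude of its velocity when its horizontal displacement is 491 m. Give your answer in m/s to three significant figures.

76.9 m/s

Components: vₓ = 86.30 cos 30.4° = 74.43 m/s, v_y0 = 86.30 sin 30.4° = 43.67 m/s.
Time to reach x = 491 m: t = x/vₓ = 491/74.43 = 6.596 s.
Vertical velocity there: v_y = v_y0 − g t = 43.67 − 3.71 × 6.596 = 19.20 m/s.
Speed: √(vₓ² + v_y²) = √(74.43² + 19.20²) = 76.87 m/s.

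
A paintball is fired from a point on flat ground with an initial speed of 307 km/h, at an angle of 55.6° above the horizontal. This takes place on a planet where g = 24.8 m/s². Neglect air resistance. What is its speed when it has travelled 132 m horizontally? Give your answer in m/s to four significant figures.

Convert: 307 km/h = 307/3.6 = 85.28 m/s.
Resolve: vₓ = 85.28 cos 55.6° = 48.18 m/s and v_y0 = 85.28 sin 55.6° = 70.36 m/s.
x = vₓ t ⇒ t = 132/48.18 = 2.740 s.
Vertical velocity there: v_y = v_y0 − g t = 70.36 − 24.8 × 2.740 = 2.417 m/s.
Speed: √(vₓ² + v_y²) = √(48.18² + 2.417²) = 48.24 m/s.

48.24 m/s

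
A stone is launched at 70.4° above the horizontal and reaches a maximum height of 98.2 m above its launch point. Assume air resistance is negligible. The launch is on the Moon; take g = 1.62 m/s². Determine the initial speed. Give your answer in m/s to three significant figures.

At the peak v_y = 0, so v_y0 = √(2gH) = √(2 × 1.62 × 98.2) = 17.84 m/s.
v_y0 = v₀ sin θ ⇒ v₀ = 17.84 / sin 70.4° = 18.93 m/s.

18.9 m/s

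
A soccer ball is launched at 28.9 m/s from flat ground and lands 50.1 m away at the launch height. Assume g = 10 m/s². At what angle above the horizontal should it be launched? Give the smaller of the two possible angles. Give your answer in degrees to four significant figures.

From R = (v₀²/g) sin 2θ: sin 2θ = 10.0 × 50.1 / 835.21 = 0.5998.
2θ = 36.86° or 180° − 36.86° = 143.1°, so θ = 18.43° or 71.57°.
The smaller angle is 18.43°.

18.43°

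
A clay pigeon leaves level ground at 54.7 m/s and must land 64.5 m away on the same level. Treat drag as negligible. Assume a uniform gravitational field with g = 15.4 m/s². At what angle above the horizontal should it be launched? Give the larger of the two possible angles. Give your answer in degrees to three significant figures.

R = v₀² sin 2θ / g gives sin 2θ = gR/v₀² = 15.4·64.5/54.7² = 0.3320.
2θ = 19.39° or 180° − 19.39° = 160.6°, so θ = 9.694° or 80.31°.
The larger angle is 80.31°.

80.3°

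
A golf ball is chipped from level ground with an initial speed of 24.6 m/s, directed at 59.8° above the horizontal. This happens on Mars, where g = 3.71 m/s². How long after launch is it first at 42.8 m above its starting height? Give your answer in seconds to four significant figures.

2.605 s

Resolve: vₓ = 24.60 cos 59.8° = 12.37 m/s and v_y0 = 24.60 sin 59.8° = 21.26 m/s.
Set y = v_y0 t − ½ g t² = 42.8: 1.855 t² − 21.26 t + 42.8 = 0.
t = [21.26 ± √(21.26² − 2·3.71·42.8)] / 3.71 = (21.26 ± 11.60) / 3.71, so t = 2.605 s or t = 8.856 s.
The first (ascending) time is 2.605 s.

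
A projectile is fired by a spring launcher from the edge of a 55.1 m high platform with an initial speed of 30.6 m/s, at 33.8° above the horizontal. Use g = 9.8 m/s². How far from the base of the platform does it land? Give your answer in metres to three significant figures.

Components: vₓ = 30.60 cos 33.8° = 25.43 m/s, v_y0 = 30.60 sin 33.8° = 17.02 m/s.
Vertical motion (up positive, ground at y = 0): 4.900 t² − (17.02) t − 55.1 = 0, so t = (17.02 + √(17.02² + 2·9.80·55.1)) / 9.80 = (17.02 + 37.01) / 9.80 = 5.514 s.
Horizontal distance: R = vₓ t = 25.43 × 5.514 = 140.2 m.

140 m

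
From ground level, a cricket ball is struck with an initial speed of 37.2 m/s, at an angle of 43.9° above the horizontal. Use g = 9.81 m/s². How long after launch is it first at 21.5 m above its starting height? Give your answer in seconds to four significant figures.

Resolve: vₓ = 37.20 cos 43.9° = 26.80 m/s and v_y0 = 37.20 sin 43.9° = 25.79 m/s.
Height y(t) = 25.79 t − 4.905 t² = 21.5 gives 4.905 t² − 25.79 t + 21.5 = 0.
Quadratic formula: t = (25.79 ± √243.53) / 9.81 = (25.79 ± 15.61) / 9.81 → t = 1.039 s or 4.220 s.
The first (ascending) time is 1.039 s.

1.039 s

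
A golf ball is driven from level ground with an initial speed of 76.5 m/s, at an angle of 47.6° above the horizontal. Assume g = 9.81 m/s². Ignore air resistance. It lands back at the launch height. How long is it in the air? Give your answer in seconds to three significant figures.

11.5 s

Components: vₓ = 76.50 cos 47.6° = 51.58 m/s, v_y0 = 76.50 sin 47.6° = 56.49 m/s.
Landing at launch height ⇒ T = 2 v_y0 / g = 2 × 56.49 / 9.81 = 11.52 s.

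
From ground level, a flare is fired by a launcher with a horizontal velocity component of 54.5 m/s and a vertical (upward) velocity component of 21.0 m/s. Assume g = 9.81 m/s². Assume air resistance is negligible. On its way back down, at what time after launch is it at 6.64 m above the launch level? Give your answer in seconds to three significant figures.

Require v_y0 t − ½ g t² = 6.64, i.e. 4.905 t² − 21.00 t + 6.64 = 0.
Quadratic formula: t = (21.00 ± √310.72) / 9.81 = (21.00 ± 17.63) / 9.81 → t = 0.3438 s or 3.938 s.
The descending-branch root is 3.938 s.

3.94 s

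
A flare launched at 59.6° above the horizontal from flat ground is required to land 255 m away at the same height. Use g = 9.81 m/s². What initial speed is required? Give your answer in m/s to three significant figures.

53.5 m/s

From R = (v₀² / g) sin 2θ: v₀ = √(gR / sin 2θ).
v₀ = √(9.81 × 255 / sin 119.2°) = √(2502 / 0.8729) = √2865.7 = 53.53 m/s.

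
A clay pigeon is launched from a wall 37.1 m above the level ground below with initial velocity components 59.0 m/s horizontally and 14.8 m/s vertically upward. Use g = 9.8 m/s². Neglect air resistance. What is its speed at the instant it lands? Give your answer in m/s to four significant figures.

With up positive and y = 0 at the ground: y(t) = 37.1 + (14.80) t − 4.900 t². Setting y = 0 and taking the positive root: t = [14.80 + √(14.80² + 2·9.80·37.1)] / 9.80 = (14.80 + 30.76) / 9.80 = 4.649 s.
Vertical velocity at impact: v_y = v_y0 − g t = 14.80 − 9.80 × 4.649 = −30.76 m/s.
Speed: |v| = √(vₓ² + v_y²) = √(59.00² + 30.76²) = 66.54 m/s.

66.54 m/s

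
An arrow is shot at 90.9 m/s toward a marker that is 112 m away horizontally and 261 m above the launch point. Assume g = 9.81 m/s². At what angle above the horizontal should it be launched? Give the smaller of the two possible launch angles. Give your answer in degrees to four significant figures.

Trajectory: y = x tanθ − g x² (1 + tan²θ)/(2v₀²). With x = 112, y = 261, v₀ = 90.9, g = 9.81:
7.446 tan²θ − 112 tanθ + (268.4) = 0.
tanθ = [112 ± √(112² − 4 × 7.446 × (268.4))] / (2 × 7.446) = (112 ± 67.44) / 14.89, giving tanθ = 2.992 or 12.05.
θ = 71.52° or 85.26°; the smaller is 71.52°.

71.52°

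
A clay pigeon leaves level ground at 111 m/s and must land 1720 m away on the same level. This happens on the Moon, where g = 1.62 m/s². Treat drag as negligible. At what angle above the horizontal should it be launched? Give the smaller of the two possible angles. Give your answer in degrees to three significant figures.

6.54°

Level-ground range R = v₀² sin(2θ)/g ⇒ sin(2θ) = gR/v₀² = 1.62 × 1720 / 111² = 0.2262.
2θ = 13.07° or 180° − 13.07° = 166.9°, so θ = 6.535° or 83.46°.
The smaller angle is 6.535°.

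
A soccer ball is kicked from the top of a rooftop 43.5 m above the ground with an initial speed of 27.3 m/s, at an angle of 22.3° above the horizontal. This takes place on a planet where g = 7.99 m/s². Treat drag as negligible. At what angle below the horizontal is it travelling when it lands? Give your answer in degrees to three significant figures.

48.3°

Resolve: vₓ = 27.30 cos 22.3° = 25.26 m/s and v_y0 = 27.30 sin 22.3° = 10.36 m/s.
The projectile lands when y = 43.5 + (10.36) t − ½·7.99·t² = 0. Positive root: t = (10.36 + √(10.36² + 2·7.99·43.5)) / 7.99 = (10.36 + 28.33) / 7.99 = 4.842 s.
At impact: v_y = v_y0 − g t = −28.33 m/s; vₓ = 25.26 m/s.
Angle below horizontal: arctan(|v_y|/vₓ) = arctan(28.33/25.26) = 48.28°.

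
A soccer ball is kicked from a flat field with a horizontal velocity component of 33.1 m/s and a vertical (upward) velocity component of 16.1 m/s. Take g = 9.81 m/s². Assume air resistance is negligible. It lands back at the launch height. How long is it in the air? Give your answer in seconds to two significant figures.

Time of flight on level ground: T = 2 v_y0 / g = 2 × 16.10 / 9.81 = 3.282 s.

3.3 s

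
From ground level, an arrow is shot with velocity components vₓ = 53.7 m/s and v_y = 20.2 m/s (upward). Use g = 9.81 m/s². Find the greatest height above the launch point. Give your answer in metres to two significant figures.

Peak height H = v_y0² / (2g) = 408.04 / 19.62 = 20.80 m.

21 m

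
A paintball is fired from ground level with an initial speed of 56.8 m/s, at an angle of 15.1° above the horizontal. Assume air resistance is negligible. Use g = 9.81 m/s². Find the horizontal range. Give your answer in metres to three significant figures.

165 m

Resolve: vₓ = 56.80 cos 15.1° = 54.84 m/s and v_y0 = 56.80 sin 15.1° = 14.80 m/s.
Time aloft: T = 2 v_y0 / g = 2 × 14.80 / 9.81 = 3.017 s.
Range: R = vₓ T = 54.84 × 3.017 = 165.4 m.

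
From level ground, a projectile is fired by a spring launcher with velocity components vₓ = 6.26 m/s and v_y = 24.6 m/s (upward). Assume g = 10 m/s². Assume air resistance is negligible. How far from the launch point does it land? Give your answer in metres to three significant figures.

30.8 m

Time aloft: T = 2 v_y0 / g = 2 × 24.60 / 10.0 = 4.920 s.
Range: R = vₓ T = 6.260 × 4.920 = 30.80 m.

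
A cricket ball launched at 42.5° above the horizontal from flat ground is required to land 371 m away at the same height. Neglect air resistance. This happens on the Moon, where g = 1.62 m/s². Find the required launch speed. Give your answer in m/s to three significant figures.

Level-ground range: R = v₀² sin(2θ)/g, so v₀ = √(gR / sin 2θ).
v₀ = √(1.62 × 371 / sin 85.00°) = √(601.0 / 0.9962) = √603.32 = 24.56 m/s.

24.6 m/s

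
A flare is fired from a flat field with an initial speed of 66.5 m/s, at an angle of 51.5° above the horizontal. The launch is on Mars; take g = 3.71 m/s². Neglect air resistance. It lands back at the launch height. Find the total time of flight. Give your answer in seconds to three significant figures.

Horizontal component vₓ = 66.50 cos 51.5° = 41.40 m/s; vertical v_y0 = 66.50 sin 51.5° = 52.04 m/s.
It returns to y = 0 when t = 2 v_y0 / g = 2(52.04)/3.71 = 28.06 s.

28.1 s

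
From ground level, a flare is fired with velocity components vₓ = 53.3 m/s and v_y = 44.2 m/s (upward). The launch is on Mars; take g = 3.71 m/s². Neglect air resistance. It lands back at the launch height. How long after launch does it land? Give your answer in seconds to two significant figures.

24 s

It returns to y = 0 when t = 2 v_y0 / g = 2(44.20)/3.71 = 23.83 s.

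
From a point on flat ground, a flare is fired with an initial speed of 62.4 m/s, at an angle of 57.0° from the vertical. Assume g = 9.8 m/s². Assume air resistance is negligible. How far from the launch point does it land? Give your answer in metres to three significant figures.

363 m

Components: vₓ = 62.40 sin 57.0° = 52.33 m/s, v_y0 = 62.40 cos 57.0° = 33.99 m/s.
Time aloft: T = 2 v_y0 / g = 2 × 33.99 / 9.80 = 6.936 s.
Range: R = vₓ T = 52.33 × 6.936 = 363.0 m.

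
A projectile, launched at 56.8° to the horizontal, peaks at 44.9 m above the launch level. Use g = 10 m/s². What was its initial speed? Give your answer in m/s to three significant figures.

At the peak v_y = 0, so v_y0 = √(2gH) = √(2 × 10.0 × 44.9) = 29.97 m/s.
v_y0 = v₀ sin θ ⇒ v₀ = 29.97 / sin 56.8° = 35.81 m/s.

35.8 m/s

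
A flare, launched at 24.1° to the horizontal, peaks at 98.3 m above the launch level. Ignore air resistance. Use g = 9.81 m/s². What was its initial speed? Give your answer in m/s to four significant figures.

107.6 m/s

At the peak v_y = 0, so v_y0 = √(2gH) = √(2 × 9.81 × 98.3) = 43.92 m/s.
v_y0 = v₀ sin θ ⇒ v₀ = 43.92 / sin 24.1° = 107.6 m/s.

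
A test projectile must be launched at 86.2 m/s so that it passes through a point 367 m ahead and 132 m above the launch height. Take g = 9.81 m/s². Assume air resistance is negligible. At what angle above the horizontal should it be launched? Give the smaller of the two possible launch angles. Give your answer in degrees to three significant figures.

36.2°

Trajectory: y = x tanθ − g x² (1 + tan²θ)/(2v₀²). With x = 367, y = 132, v₀ = 86.2, g = 9.81:
88.91 tan²θ − 367 tanθ + (220.9) = 0.
tanθ = [367 ± √(367² − 4 × 88.91 × (220.9))] / (2 × 88.91) = (367 ± 236.9) / 177.8, giving tanθ = 0.7316 or 3.396.
θ = 36.19° or 73.59°; the smaller is 36.19°.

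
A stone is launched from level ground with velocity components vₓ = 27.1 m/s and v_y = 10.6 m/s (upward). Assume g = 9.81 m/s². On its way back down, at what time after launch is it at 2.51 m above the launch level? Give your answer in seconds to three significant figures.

Require v_y0 t − ½ g t² = 2.51, i.e. 4.905 t² − 10.60 t + 2.51 = 0.
t = [10.60 ± √(10.60² − 2·9.81·2.51)] / 9.81 = (10.60 ± 7.944) / 9.81, so t = 0.2707 s or t = 1.890 s.
The descending-branch root is 1.890 s.

1.89 s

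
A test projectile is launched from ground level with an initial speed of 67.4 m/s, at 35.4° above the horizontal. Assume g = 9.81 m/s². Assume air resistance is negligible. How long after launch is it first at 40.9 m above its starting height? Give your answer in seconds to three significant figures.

Horizontal component vₓ = 67.40 cos 35.4° = 54.94 m/s; vertical v_y0 = 67.40 sin 35.4° = 39.04 m/s.
Set y = v_y0 t − ½ g t² = 40.9: 4.905 t² − 39.04 t + 40.9 = 0.
Quadratic formula: t = (39.04 ± √721.94) / 9.81 = (39.04 ± 26.87) / 9.81 → t = 1.241 s or 6.719 s.
The first (ascending) time is 1.241 s.

1.24 s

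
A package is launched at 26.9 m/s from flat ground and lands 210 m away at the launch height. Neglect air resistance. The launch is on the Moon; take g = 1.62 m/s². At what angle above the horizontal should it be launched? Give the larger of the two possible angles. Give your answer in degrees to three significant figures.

76.0°

From R = (v₀²/g) sin 2θ: sin 2θ = 1.62 × 210 / 723.61 = 0.4701.
2θ = 28.04° or 180° − 28.04° = 152.0°, so θ = 14.02° or 75.98°.
The larger angle is 75.98°.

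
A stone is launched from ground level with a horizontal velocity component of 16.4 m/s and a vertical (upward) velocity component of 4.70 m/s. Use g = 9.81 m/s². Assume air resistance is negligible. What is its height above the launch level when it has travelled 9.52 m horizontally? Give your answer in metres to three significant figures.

Time to reach x = 9.52 m: t = x/vₓ = 9.52/16.40 = 0.5805 s.
Height: y = v_y0 t − ½ g t² = 4.700 × 0.5805 − 4.905 × 0.5805² = 2.728 − 1.653 = 1.075 m.

1.08 m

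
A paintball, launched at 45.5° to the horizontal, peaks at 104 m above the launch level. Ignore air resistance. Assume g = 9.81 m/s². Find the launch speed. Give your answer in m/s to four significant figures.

At the peak v_y = 0, so v_y0 = √(2gH) = √(2 × 9.81 × 104) = 45.17 m/s.
v_y0 = v₀ sin θ ⇒ v₀ = 45.17 / sin 45.5° = 63.33 m/s.

63.33 m/s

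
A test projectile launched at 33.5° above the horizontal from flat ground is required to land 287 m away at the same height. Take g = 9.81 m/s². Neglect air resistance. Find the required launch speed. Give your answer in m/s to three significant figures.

Level-ground range: R = v₀² sin(2θ)/g, so v₀ = √(gR / sin 2θ).
v₀ = √(9.81 × 287 / sin 67.00°) = √(2815 / 0.9205) = √3058.6 = 55.30 m/s.

55.3 m/s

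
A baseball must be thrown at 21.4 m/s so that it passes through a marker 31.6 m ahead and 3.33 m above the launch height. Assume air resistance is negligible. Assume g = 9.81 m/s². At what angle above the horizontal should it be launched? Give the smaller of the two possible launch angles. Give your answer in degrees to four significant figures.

28.55°

Trajectory: y = x tanθ − g x² (1 + tan²θ)/(2v₀²). With x = 31.6, y = 3.33, v₀ = 21.4, g = 9.81:
10.70 tan²θ − 31.6 tanθ + (14.03) = 0.
tanθ = [31.6 ± √(31.6² − 4 × 10.70 × (14.03))] / (2 × 10.70) = (31.6 ± 19.96) / 21.39, giving tanθ = 0.5440 or 2.411.
θ = 28.55° or 67.47°; the smaller is 28.55°.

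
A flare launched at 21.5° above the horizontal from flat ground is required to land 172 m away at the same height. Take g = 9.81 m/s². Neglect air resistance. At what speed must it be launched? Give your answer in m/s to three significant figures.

49.7 m/s

Level-ground range: R = v₀² sin(2θ)/g, so v₀ = √(gR / sin 2θ).
v₀ = √(9.81 × 172 / sin 43.00°) = √(1687 / 0.6820) = √2474.1 = 49.74 m/s.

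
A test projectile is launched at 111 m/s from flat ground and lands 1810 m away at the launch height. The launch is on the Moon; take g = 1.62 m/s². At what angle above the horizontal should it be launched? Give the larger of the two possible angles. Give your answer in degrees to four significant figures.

83.12°

R = v₀² sin 2θ / g gives sin 2θ = gR/v₀² = 1.62·1810/111² = 0.2380.
2θ = 13.77° or 180° − 13.77° = 166.2°, so θ = 6.884° or 83.12°.
The larger angle is 83.12°.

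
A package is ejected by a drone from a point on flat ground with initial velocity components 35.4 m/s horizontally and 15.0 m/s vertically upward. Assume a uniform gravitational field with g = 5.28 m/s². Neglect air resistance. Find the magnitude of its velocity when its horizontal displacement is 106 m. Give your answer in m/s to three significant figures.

35.4 m/s

At x = 106 m, t = x/vₓ = 106/35.40 = 2.994 s.
Vertical velocity there: v_y = v_y0 − g t = 15.00 − 5.28 × 2.994 = −0.8102 m/s.
Speed: √(vₓ² + v_y²) = √(35.40² + 0.8102²) = 35.41 m/s.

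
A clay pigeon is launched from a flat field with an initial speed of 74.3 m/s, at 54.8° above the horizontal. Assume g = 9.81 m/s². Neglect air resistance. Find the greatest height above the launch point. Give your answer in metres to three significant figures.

188 m

Horizontal component vₓ = 74.30 cos 54.8° = 42.83 m/s; vertical v_y0 = 74.30 sin 54.8° = 60.71 m/s.
Maximum height: H = v_y0² / (2g) = 60.71² / (2 × 9.81) = 187.9 m.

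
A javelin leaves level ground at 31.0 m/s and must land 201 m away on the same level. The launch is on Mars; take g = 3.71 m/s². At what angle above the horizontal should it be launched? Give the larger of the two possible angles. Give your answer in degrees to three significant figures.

64.6°

R = v₀² sin 2θ / g gives sin 2θ = gR/v₀² = 3.71·201/31.0² = 0.7760.
2θ = 50.89° or 180° − 50.89° = 129.1°, so θ = 25.45° or 64.55°.
The larger angle is 64.55°.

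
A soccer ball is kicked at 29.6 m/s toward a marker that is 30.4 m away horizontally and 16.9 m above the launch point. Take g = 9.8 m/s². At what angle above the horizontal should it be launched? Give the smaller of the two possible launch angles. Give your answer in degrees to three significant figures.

40.3°

Trajectory: y = x tanθ − g x² (1 + tan²θ)/(2v₀²). With x = 30.4, y = 16.9, v₀ = 29.6, g = 9.80:
5.168 tan²θ − 30.4 tanθ + (22.07) = 0.
tanθ = [30.4 ± √(30.4² − 4 × 5.168 × (22.07))] / (2 × 5.168) = (30.4 ± 21.63) / 10.34, giving tanθ = 0.8483 or 5.034.
θ = 40.31° or 78.76°; the smaller is 40.31°.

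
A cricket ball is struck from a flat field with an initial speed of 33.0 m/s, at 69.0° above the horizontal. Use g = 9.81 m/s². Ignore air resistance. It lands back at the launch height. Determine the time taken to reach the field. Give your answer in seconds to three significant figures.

6.28 s

Resolve: vₓ = 33.00 cos 69.0° = 11.83 m/s and v_y0 = 33.00 sin 69.0° = 30.81 m/s.
It returns to y = 0 when t = 2 v_y0 / g = 2(30.81)/9.81 = 6.281 s.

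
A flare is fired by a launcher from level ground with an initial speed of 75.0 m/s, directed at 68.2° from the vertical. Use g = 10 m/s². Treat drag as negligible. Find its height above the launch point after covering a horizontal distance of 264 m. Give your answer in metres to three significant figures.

Resolve: vₓ = 75.00 sin 68.2° = 69.64 m/s and v_y0 = 75.00 cos 68.2° = 27.85 m/s.
At x = 264 m, t = x/vₓ = 264/69.64 = 3.791 s.
Height: y = v_y0 t − ½ g t² = 27.85 × 3.791 − 5.000 × 3.791² = 105.6 − 71.86 = 33.73 m.

33.7 m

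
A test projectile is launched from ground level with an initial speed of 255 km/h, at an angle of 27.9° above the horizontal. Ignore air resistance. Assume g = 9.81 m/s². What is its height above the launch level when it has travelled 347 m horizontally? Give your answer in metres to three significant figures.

33.0 m

Convert: 255 km/h = 255/3.6 = 70.83 m/s.
Horizontal component vₓ = 70.83 cos 27.9° = 62.60 m/s; vertical v_y0 = 70.83 sin 27.9° = 33.15 m/s.
x = vₓ t ⇒ t = 347/62.60 = 5.543 s.
Height: y = v_y0 t − ½ g t² = 33.15 × 5.543 − 4.905 × 5.543² = 183.7 − 150.7 = 33.01 m.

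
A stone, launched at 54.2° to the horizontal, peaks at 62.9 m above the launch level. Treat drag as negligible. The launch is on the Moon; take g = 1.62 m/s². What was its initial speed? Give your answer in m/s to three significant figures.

17.6 m/s

At the peak v_y = 0, so v_y0 = √(2gH) = √(2 × 1.62 × 62.9) = 14.28 m/s.
v_y0 = v₀ sin θ ⇒ v₀ = 14.28 / sin 54.2° = 17.60 m/s.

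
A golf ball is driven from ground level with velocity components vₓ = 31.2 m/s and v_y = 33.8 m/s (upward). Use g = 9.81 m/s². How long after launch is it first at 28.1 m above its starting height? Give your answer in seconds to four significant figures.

0.9671 s

Set y = v_y0 t − ½ g t² = 28.1: 4.905 t² − 33.80 t + 28.1 = 0.
Quadratic formula: t = (33.80 ± √591.12) / 9.81 = (33.80 ± 24.31) / 9.81 → t = 0.9671 s or 5.924 s.
The first (ascending) time is 0.9671 s.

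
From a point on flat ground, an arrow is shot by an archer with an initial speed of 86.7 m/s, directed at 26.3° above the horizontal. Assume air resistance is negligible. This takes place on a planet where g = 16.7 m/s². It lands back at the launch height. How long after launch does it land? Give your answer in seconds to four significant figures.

4.601 s

vₓ = 86.70 cos 26.3° = 77.73 m/s; v_y0 = 86.70 sin 26.3° = 38.41 m/s.
Time of flight on level ground: T = 2 v_y0 / g = 2 × 38.41 / 16.7 = 4.601 s.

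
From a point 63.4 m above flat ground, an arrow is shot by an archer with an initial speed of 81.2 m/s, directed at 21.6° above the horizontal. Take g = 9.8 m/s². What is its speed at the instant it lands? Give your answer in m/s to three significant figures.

88.5 m/s

Components: vₓ = 81.20 cos 21.6° = 75.50 m/s, v_y0 = 81.20 sin 21.6° = 29.89 m/s.
The projectile lands when y = 63.4 + (29.89) t − ½·9.80·t² = 0. Positive root: t = (29.89 + √(29.89² + 2·9.80·63.4)) / 9.80 = (29.89 + 46.22) / 9.80 = 7.766 s.
Vertical velocity at impact: v_y = v_y0 − g t = 29.89 − 9.80 × 7.766 = −46.22 m/s.
Speed: |v| = √(vₓ² + v_y²) = √(75.50² + 46.22²) = 88.52 m/s.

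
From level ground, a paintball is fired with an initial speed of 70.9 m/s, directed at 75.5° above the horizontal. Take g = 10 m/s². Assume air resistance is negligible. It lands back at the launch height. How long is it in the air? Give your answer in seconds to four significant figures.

vₓ = 70.90 cos 75.5° = 17.75 m/s; v_y0 = 70.90 sin 75.5° = 68.64 m/s.
Time of flight on level ground: T = 2 v_y0 / g = 2 × 68.64 / 10.0 = 13.73 s.

13.73 s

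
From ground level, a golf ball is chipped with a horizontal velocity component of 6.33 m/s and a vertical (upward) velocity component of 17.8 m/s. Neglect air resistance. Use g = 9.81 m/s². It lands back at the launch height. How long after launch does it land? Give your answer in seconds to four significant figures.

3.629 s

Landing at launch height ⇒ T = 2 v_y0 / g = 2 × 17.80 / 9.81 = 3.629 s.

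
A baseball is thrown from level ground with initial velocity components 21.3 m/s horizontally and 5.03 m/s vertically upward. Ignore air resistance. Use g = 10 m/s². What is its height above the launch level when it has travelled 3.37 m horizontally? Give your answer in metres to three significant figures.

At x = 3.37 m, t = x/vₓ = 3.37/21.30 = 0.1582 s.
Height: y = v_y0 t − ½ g t² = 5.030 × 0.1582 − 5.000 × 0.1582² = 0.7958 − 0.1252 = 0.6707 m.

0.671 m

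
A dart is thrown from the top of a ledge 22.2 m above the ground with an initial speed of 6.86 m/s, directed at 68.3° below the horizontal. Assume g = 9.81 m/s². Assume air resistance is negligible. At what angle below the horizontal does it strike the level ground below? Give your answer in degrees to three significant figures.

Horizontal component vₓ = 6.860 cos 68.3° = 2.536 m/s; vertical v_y0 = −6.374 m/s (downward).
With up positive and y = 0 at the ground: y(t) = 22.2 + (−6.374) t − 4.905 t². Setting y = 0 and taking the positive root: t = [−6.374 + √(6.374² + 2·9.81·22.2)] / 9.81 = (−6.374 + 21.82) / 9.81 = 1.575 s.
At impact: v_y = v_y0 − g t = −21.82 m/s; vₓ = 2.536 m/s.
Angle below horizontal: arctan(|v_y|/vₓ) = arctan(21.82/2.536) = 83.37°.

83.4°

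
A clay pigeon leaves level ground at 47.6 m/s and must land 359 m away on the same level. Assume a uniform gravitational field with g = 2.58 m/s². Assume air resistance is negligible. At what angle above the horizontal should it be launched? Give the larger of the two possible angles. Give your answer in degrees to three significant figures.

77.9°

From R = (v₀²/g) sin 2θ: sin 2θ = 2.58 × 359 / 2265.8 = 0.4088.
2θ = 24.13° or 180° − 24.13° = 155.9°, so θ = 12.06° or 77.94°.
The larger angle is 77.94°.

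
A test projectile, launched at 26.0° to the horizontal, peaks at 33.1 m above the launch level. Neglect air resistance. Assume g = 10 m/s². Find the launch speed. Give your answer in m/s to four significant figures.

58.69 m/s

At the peak v_y = 0, so v_y0 = √(2gH) = √(2 × 10.0 × 33.1) = 25.73 m/s.
v_y0 = v₀ sin θ ⇒ v₀ = 25.73 / sin 26.0° = 58.69 m/s.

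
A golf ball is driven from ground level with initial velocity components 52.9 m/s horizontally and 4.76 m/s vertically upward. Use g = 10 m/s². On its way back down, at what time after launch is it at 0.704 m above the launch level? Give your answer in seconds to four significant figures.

0.7689 s

Height y(t) = 4.760 t − 5.000 t² = 0.704 gives 5.000 t² − 4.760 t + 0.704 = 0.
t = [4.760 ± √(4.760² − 2·10.0·0.704)] / 10.0 = (4.760 ± 2.929) / 10.0, so t = 0.1831 s or t = 0.7689 s.
The descending-branch root is 0.7689 s.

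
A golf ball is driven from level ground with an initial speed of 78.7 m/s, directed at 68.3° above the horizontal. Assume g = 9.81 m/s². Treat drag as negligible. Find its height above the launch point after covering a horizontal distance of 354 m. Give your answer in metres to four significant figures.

163.6 m

Components: vₓ = 78.70 cos 68.3° = 29.10 m/s, v_y0 = 78.70 sin 68.3° = 73.12 m/s.
At x = 354 m, t = x/vₓ = 354/29.10 = 12.17 s.
Height: y = v_y0 t − ½ g t² = 73.12 × 12.17 − 4.905 × 12.17² = 889.6 − 725.9 = 163.6 m.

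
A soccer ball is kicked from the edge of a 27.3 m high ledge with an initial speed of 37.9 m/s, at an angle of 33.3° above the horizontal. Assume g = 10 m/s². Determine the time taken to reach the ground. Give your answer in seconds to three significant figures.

5.21 s

vₓ = 37.90 cos 33.3° = 31.68 m/s; v_y0 = 37.90 sin 33.3° = 20.81 m/s.
With up positive and y = 0 at the ground: y(t) = 27.3 + (20.81) t − 5.000 t². Setting y = 0 and taking the positive root: t = [20.81 + √(20.81² + 2·10.0·27.3)] / 10.0 = (20.81 + 31.29) / 10.0 = 5.210 s.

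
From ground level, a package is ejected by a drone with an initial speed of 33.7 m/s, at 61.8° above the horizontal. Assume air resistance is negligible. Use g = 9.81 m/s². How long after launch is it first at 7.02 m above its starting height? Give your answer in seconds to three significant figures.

Components: vₓ = 33.70 cos 61.8° = 15.92 m/s, v_y0 = 33.70 sin 61.8° = 29.70 m/s.
Height y(t) = 29.70 t − 4.905 t² = 7.02 gives 4.905 t² − 29.70 t + 7.02 = 0.
Quadratic formula: t = (29.70 ± √744.35) / 9.81 = (29.70 ± 27.28) / 9.81 → t = 0.2464 s or 5.809 s.
The first (ascending) time is 0.2464 s.

0.246 s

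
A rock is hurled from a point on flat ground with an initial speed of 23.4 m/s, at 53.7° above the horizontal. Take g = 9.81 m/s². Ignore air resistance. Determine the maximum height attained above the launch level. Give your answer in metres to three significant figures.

18.1 m

vₓ = 23.40 cos 53.7° = 13.85 m/s; v_y0 = 23.40 sin 53.7° = 18.86 m/s.
Maximum height: H = v_y0² / (2g) = 18.86² / (2 × 9.81) = 18.13 m.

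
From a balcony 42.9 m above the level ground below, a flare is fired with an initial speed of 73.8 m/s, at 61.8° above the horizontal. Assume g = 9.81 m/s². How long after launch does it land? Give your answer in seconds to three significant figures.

Components: vₓ = 73.80 cos 61.8° = 34.87 m/s, v_y0 = 73.80 sin 61.8° = 65.04 m/s.
The projectile lands when y = 42.9 + (65.04) t − ½·9.81·t² = 0. Positive root: t = (65.04 + √(65.04² + 2·9.81·42.9)) / 9.81 = (65.04 + 71.22) / 9.81 = 13.89 s.

13.9 s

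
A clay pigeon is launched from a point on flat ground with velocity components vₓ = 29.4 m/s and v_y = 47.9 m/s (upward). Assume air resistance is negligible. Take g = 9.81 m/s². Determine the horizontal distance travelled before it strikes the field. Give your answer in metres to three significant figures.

287 m

Flight time T = 2 v_y0 / g = 9.766 s.
Range: R = vₓ T = 29.40 × 9.766 = 287.1 m.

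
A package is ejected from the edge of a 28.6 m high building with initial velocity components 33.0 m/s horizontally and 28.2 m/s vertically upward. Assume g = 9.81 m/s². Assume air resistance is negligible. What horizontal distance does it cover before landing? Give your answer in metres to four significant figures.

The projectile lands when y = 28.6 + (28.20) t − ½·9.81·t² = 0. Positive root: t = (28.20 + √(28.20² + 2·9.81·28.6)) / 9.81 = (28.20 + 36.83) / 9.81 = 6.629 s.
Horizontal distance: R = vₓ t = 33.00 × 6.629 = 218.8 m.

218.8 m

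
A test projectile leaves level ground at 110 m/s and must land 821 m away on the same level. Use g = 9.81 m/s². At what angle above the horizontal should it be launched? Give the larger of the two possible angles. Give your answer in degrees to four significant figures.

69.14°

R = v₀² sin 2θ / g gives sin 2θ = gR/v₀² = 9.81·821/110² = 0.6656.
2θ = 41.73° or 180° − 41.73° = 138.3°, so θ = 20.86° or 69.14°.
The larger angle is 69.14°.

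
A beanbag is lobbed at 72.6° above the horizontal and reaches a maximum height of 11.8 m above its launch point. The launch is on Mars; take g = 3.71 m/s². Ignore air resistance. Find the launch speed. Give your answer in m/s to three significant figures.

At the peak v_y = 0, so v_y0 = √(2gH) = √(2 × 3.71 × 11.8) = 9.357 m/s.
v_y0 = v₀ sin θ ⇒ v₀ = 9.357 / sin 72.6° = 9.806 m/s.

9.81 m/s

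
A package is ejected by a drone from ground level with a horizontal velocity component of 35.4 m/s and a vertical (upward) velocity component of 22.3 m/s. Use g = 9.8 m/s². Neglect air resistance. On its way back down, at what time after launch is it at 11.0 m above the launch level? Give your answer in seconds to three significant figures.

Height y(t) = 22.30 t − 4.900 t² = 11.0 gives 4.900 t² − 22.30 t + 11.0 = 0.
t = [22.30 ± √(22.30² − 2·9.80·11.0)] / 9.80 = (22.30 ± 16.78) / 9.80, so t = 0.5629 s or t = 3.988 s.
The descending-branch root is 3.988 s.

3.99 s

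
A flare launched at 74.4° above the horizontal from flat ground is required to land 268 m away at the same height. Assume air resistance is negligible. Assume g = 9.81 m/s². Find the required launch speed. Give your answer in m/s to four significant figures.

Level-ground range: R = v₀² sin(2θ)/g, so v₀ = √(gR / sin 2θ).
v₀ = √(9.81 × 268 / sin 148.8°) = √(2629 / 0.5180) = √5075.2 = 71.24 m/s.

71.24 m/s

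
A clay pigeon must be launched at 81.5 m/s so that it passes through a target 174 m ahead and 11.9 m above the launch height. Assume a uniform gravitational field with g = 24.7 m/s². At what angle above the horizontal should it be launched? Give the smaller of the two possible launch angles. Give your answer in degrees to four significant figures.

Trajectory: y = x tanθ − g x² (1 + tan²θ)/(2v₀²). With x = 174, y = 11.9, v₀ = 81.5, g = 24.7:
56.29 tan²θ − 174 tanθ + (68.19) = 0.
tanθ = [174 ± √(174² − 4 × 56.29 × (68.19))] / (2 × 56.29) = (174 ± 122.2) / 112.6, giving tanθ = 0.4605 or 2.630.
θ = 24.73° or 69.19°; the smaller is 24.73°.

24.73°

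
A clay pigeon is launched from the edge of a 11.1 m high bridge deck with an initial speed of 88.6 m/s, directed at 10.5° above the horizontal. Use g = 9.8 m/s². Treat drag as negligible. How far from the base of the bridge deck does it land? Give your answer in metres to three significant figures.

338 m

vₓ = 88.60 cos 10.5° = 87.12 m/s; v_y0 = 88.60 sin 10.5° = 16.15 m/s.
The projectile lands when y = 11.1 + (16.15) t − ½·9.80·t² = 0. Positive root: t = (16.15 + √(16.15² + 2·9.80·11.1)) / 9.80 = (16.15 + 21.87) / 9.80 = 3.879 s.
Horizontal distance: R = vₓ t = 87.12 × 3.879 = 337.9 m.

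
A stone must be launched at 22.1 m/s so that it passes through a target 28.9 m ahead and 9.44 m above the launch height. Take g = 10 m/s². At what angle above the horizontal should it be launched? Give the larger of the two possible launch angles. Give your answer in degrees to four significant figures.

68.64°

Trajectory: y = x tanθ − g x² (1 + tan²θ)/(2v₀²). With x = 28.9, y = 9.44, v₀ = 22.1, g = 10.0:
8.550 tan²θ − 28.9 tanθ + (17.99) = 0.
tanθ = [28.9 ± √(28.9² − 4 × 8.550 × (17.99))] / (2 × 8.550) = (28.9 ± 14.83) / 17.10, giving tanθ = 0.8228 or 2.557.
θ = 39.45° or 68.64°; the larger is 68.64°.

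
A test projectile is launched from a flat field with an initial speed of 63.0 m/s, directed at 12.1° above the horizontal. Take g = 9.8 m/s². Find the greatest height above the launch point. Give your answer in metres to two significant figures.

Horizontal component vₓ = 63.00 cos 12.1° = 61.60 m/s; vertical v_y0 = 63.00 sin 12.1° = 13.21 m/s.
Maximum height: H = v_y0² / (2g) = 13.21² / (2 × 9.80) = 8.898 m.

8.9 m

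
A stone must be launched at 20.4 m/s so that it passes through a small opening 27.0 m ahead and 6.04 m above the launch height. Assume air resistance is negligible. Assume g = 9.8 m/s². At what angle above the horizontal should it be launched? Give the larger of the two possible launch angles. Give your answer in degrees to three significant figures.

Trajectory: y = x tanθ − g x² (1 + tan²θ)/(2v₀²). With x = 27.0, y = 6.04, v₀ = 20.4, g = 9.80:
8.583 tan²θ − 27.0 tanθ + (14.62) = 0.
tanθ = [27.0 ± √(27.0² − 4 × 8.583 × (14.62))] / (2 × 8.583) = (27.0 ± 15.06) / 17.17, giving tanθ = 0.6953 or 2.450.
θ = 34.81° or 67.80°; the larger is 67.80°.

67.8°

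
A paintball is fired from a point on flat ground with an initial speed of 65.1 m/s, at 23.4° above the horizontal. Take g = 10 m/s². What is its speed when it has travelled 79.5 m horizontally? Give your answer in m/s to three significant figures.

61.0 m/s

Resolve: vₓ = 65.10 cos 23.4° = 59.75 m/s and v_y0 = 65.10 sin 23.4° = 25.85 m/s.
x = vₓ t ⇒ t = 79.5/59.75 = 1.331 s.
Vertical velocity there: v_y = v_y0 − g t = 25.85 − 10.0 × 1.331 = 12.55 m/s.
Speed: √(vₓ² + v_y²) = √(59.75² + 12.55²) = 61.05 m/s.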